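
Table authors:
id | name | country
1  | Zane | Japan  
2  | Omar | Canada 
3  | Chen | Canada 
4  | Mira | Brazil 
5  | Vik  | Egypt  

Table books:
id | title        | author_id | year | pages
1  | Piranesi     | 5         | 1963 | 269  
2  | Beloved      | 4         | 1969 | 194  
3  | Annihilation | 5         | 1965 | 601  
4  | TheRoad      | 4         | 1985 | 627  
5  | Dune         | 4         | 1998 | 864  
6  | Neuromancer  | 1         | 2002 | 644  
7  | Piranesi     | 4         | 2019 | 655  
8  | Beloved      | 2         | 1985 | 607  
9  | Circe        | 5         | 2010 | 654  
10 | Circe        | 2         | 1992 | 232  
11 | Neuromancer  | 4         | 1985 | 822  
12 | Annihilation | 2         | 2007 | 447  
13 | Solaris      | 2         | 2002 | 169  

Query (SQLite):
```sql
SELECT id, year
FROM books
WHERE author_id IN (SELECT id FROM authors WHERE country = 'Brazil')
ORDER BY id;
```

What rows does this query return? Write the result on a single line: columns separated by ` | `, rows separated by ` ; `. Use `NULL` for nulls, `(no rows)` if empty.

2 | 1969 ; 4 | 1985 ; 5 | 1998 ; 7 | 2019 ; 11 | 1985

Inner query: authors.id where country = 'Brazil'.
Outer: keep books rows whose author_id is in that set.
Inner query → {4}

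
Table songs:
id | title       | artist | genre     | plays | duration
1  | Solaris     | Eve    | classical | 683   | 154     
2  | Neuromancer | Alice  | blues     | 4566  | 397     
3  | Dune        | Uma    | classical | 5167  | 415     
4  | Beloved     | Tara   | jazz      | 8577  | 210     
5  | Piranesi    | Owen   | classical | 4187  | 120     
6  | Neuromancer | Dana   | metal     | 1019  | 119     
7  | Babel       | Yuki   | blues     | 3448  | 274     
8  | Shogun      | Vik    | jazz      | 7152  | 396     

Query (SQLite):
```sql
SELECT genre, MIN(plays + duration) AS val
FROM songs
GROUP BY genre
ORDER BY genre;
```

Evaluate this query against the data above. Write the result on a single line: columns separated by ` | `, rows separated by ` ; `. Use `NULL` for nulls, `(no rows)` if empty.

For each row compute plays + duration.
Group by genre; take MIN of the expression per group.
  blues: ids {2, 7} → MIN(plays + duration)=3722
  classical: ids {1, 3, 5} → MIN(plays + duration)=837
  jazz: ids {4, 8} → MIN(plays + duration)=7548
  metal: ids {6} → MIN(plays + duration)=1138

blues | 3722 ; classical | 837 ; jazz | 7548 ; metal | 1138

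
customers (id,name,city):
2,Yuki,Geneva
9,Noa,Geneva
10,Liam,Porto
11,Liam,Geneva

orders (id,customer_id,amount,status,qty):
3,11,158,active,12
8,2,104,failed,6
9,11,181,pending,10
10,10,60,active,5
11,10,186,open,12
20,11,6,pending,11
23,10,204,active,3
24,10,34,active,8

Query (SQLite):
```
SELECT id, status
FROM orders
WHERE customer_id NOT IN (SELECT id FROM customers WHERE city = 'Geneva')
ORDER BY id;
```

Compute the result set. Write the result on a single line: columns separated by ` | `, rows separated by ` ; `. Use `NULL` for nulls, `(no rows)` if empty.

10 | active ; 11 | open ; 23 | active ; 24 | active

Inner query: customers.id where city = 'Geneva'.
Outer: keep orders rows whose customer_id is not in that set.
Inner query → {2, 9, 11}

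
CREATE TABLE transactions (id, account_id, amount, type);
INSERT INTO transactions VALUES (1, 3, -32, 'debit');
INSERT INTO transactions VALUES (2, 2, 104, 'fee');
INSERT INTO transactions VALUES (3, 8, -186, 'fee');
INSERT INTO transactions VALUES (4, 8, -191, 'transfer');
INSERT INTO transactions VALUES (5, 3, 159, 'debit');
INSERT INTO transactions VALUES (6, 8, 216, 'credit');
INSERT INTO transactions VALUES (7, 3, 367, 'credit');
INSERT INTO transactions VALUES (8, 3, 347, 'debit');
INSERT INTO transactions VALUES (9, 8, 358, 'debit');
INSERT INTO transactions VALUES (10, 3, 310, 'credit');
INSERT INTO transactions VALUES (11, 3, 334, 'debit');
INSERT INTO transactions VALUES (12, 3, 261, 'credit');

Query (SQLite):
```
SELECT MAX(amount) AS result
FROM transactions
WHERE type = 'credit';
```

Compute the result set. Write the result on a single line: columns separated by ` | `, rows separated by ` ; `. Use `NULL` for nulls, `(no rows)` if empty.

Rows where type='credit' → amount values: [216, 367, 310, 261].
MAX of non-NULL values = 367.

367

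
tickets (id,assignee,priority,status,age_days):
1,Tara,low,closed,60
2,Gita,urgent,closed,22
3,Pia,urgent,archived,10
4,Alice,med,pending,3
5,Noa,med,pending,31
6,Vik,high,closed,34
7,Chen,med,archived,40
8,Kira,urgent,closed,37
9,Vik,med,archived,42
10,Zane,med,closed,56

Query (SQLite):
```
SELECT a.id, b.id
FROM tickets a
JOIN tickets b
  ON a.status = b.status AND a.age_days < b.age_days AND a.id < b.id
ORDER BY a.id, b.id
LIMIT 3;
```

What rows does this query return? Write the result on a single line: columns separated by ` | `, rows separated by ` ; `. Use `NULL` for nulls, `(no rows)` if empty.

Pairs (a,b) with same status, a.age_days < b.age_days, a.id < b.id.
status groups: archived:{3,7,9} closed:{1,2,6,8,10} pending:{4,5}
Ordered by (a.id, b.id); first 3.

2 | 6 ; 2 | 8 ; 2 | 10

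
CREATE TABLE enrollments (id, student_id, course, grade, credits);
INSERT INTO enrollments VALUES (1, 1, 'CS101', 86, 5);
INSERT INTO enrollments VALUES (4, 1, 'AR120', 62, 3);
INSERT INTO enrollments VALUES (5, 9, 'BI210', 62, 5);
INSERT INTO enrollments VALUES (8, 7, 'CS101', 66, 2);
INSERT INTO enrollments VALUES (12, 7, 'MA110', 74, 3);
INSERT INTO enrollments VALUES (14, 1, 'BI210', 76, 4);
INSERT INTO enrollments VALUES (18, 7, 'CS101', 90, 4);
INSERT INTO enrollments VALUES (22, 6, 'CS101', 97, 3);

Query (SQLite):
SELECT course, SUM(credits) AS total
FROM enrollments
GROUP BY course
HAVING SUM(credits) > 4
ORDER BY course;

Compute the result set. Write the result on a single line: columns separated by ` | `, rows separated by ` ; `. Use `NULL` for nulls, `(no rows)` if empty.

Partition enrollments by course; compute SUM(credits) within each group.
HAVING: keep groups where SUM(credits) > 4.
  AR120: ids {4} → SUM(credits)=3
  BI210: ids {5, 14} → SUM(credits)=9
  CS101: ids {1, 8, 18, 22} → SUM(credits)=14
  MA110: ids {12} → SUM(credits)=3

BI210 | 9 ; CS101 | 14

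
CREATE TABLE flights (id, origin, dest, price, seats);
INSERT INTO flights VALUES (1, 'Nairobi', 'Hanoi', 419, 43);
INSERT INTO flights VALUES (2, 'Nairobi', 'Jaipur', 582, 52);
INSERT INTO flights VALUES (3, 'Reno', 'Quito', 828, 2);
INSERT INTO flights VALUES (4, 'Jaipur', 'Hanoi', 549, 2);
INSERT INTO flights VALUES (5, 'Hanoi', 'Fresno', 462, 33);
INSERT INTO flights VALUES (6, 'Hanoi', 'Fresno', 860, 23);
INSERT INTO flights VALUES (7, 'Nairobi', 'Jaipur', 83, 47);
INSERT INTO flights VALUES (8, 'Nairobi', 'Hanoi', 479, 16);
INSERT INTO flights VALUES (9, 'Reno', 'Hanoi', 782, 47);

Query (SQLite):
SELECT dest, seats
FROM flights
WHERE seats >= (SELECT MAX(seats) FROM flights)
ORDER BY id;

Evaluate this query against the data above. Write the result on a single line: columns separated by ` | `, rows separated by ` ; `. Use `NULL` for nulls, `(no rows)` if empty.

Jaipur | 52

Scalar subquery: MAX(seats) over all flights rows = 52.
Keep rows where seats >= that value.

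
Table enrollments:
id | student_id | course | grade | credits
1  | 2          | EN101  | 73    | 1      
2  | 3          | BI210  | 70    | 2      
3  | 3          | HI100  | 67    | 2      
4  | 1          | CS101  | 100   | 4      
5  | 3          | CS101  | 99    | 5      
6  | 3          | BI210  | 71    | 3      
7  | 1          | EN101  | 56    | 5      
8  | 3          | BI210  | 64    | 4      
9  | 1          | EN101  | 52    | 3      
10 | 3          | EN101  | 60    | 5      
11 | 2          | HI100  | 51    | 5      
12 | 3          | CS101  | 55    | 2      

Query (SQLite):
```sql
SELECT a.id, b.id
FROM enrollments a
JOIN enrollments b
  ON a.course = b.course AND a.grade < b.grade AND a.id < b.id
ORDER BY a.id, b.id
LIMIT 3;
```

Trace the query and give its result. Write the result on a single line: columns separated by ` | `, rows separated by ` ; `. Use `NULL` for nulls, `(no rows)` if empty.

2 | 6 ; 7 | 10 ; 9 | 10

Pairs (a,b) with same course, a.grade < b.grade, a.id < b.id.
course groups: BI210:{2,6,8} CS101:{4,5,12} EN101:{1,7,9,10} HI100:{3,11}
Ordered by (a.id, b.id); first 3.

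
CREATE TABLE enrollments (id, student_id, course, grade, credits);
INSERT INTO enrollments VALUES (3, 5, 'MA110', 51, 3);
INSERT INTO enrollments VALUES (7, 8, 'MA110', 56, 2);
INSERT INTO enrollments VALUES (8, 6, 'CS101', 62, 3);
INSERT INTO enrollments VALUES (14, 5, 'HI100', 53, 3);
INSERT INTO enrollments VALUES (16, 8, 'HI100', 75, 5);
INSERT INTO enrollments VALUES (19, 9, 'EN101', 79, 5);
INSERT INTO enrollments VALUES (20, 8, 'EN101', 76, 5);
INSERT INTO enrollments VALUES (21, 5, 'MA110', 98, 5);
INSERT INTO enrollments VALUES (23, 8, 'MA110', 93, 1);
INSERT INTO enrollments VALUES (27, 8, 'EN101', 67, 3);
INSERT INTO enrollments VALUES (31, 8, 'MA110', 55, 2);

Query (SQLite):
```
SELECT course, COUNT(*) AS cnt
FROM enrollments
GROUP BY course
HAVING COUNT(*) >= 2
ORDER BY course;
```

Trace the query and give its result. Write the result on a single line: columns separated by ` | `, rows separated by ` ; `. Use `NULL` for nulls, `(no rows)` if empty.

Partition enrollments by course; compute COUNT(*) within each group.
HAVING: keep groups with count ≥ 2.
  CS101: ids {8} → COUNT(*)=1
  EN101: ids {19, 20, 27} → COUNT(*)=3
  HI100: ids {14, 16} → COUNT(*)=2
  MA110: ids {3, 7, 21, 23, 31} → COUNT(*)=5

EN101 | 3 ; HI100 | 2 ; MA110 | 5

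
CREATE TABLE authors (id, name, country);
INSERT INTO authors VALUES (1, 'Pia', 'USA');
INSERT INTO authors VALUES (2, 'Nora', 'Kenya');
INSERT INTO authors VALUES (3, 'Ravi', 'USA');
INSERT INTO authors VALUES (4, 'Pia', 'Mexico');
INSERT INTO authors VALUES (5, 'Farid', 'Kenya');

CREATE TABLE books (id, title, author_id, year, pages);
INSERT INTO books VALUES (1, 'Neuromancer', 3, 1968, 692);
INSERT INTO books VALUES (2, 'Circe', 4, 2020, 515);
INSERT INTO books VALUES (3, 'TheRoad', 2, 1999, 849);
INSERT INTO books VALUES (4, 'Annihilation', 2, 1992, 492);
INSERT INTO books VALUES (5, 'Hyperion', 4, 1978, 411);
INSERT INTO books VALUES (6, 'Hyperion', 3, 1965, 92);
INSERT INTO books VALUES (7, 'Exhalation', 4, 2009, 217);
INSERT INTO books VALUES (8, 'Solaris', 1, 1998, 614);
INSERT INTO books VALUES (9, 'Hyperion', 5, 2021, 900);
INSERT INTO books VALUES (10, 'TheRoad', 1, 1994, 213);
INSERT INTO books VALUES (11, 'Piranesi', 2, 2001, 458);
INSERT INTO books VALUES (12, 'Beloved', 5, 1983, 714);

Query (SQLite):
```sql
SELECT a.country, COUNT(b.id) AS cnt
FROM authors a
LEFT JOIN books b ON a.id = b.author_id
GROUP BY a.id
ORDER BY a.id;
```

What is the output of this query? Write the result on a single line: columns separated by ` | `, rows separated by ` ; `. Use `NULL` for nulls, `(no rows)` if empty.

LEFT JOIN keeps every authors row; unmatched ones get NULL for books columns.
Group by authors.id and compute COUNT(b.id). COUNT(col) of an all-NULL group is 0.
  1: ids {8, 10} → COUNT(b.id)=2
  2: ids {3, 4, 11} → COUNT(b.id)=3
  3: ids {1, 6} → COUNT(b.id)=2
  4: ids {2, 5, 7} → COUNT(b.id)=3
  5: ids {9, 12} → COUNT(b.id)=2

USA | 2 ; Kenya | 3 ; USA | 2 ; Mexico | 3 ; Kenya | 2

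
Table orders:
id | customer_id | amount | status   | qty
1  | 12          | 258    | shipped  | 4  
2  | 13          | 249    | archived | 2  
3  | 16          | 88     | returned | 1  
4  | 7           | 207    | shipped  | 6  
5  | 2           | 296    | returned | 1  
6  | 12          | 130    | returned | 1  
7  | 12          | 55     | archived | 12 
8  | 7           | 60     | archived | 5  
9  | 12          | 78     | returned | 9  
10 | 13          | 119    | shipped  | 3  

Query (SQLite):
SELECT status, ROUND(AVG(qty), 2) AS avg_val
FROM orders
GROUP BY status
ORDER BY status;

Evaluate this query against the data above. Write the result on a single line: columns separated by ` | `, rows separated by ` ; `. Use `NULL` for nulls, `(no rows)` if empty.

Partition orders by status; compute ROUND(AVG(qty), 2) within each group.
  archived: ids {2, 7, 8} → ROUND(AVG(qty), 2)=6.33
  returned: ids {3, 5, 6, 9} → ROUND(AVG(qty), 2)=3
  shipped: ids {1, 4, 10} → ROUND(AVG(qty), 2)=4.33

archived | 6.33 ; returned | 3 ; shipped | 4.33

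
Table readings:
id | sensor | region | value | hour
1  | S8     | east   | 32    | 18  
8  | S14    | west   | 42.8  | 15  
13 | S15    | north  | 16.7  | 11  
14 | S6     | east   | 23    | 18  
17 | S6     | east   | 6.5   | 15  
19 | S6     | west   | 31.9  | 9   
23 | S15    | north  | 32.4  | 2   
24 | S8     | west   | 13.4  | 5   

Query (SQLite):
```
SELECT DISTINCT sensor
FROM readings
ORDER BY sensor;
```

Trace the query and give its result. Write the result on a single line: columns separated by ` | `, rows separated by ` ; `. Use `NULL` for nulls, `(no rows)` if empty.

Collect distinct sensor values from readings.

S14 ; S15 ; S6 ; S8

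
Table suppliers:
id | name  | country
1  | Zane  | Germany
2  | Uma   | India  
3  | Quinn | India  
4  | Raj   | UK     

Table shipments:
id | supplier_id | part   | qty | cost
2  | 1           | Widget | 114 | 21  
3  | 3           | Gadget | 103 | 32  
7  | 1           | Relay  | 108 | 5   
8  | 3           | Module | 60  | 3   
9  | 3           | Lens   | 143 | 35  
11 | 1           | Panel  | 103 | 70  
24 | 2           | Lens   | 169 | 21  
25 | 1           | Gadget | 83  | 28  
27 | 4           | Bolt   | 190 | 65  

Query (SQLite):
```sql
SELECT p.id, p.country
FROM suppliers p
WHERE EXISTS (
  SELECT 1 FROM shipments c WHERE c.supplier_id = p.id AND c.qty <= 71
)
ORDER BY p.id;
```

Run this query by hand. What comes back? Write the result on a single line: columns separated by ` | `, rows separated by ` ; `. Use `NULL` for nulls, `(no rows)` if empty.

3 | India

For each suppliers row, check whether any shipments with matching supplier_id has qty <= 71.
Keep rows where that is true.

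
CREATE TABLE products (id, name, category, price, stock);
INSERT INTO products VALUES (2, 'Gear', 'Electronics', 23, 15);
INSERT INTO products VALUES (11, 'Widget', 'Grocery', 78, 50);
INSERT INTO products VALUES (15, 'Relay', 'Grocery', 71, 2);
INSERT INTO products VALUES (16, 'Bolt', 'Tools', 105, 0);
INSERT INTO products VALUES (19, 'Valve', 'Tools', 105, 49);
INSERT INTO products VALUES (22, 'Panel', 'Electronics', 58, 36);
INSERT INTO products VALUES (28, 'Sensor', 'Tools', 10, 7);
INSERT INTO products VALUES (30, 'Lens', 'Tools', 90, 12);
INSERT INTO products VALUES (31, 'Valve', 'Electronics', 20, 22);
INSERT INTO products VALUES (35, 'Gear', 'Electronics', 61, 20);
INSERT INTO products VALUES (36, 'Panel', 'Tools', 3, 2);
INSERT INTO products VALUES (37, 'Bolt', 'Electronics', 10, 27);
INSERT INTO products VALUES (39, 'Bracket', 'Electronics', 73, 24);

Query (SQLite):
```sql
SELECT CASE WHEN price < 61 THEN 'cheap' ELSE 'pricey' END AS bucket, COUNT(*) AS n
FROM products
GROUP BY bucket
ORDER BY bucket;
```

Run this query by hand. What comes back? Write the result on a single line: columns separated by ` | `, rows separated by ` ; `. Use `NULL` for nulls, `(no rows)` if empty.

Bucket rows by price < 61 → 'cheap' else 'pricey'; count each bucket.

cheap | 6 ; pricey | 7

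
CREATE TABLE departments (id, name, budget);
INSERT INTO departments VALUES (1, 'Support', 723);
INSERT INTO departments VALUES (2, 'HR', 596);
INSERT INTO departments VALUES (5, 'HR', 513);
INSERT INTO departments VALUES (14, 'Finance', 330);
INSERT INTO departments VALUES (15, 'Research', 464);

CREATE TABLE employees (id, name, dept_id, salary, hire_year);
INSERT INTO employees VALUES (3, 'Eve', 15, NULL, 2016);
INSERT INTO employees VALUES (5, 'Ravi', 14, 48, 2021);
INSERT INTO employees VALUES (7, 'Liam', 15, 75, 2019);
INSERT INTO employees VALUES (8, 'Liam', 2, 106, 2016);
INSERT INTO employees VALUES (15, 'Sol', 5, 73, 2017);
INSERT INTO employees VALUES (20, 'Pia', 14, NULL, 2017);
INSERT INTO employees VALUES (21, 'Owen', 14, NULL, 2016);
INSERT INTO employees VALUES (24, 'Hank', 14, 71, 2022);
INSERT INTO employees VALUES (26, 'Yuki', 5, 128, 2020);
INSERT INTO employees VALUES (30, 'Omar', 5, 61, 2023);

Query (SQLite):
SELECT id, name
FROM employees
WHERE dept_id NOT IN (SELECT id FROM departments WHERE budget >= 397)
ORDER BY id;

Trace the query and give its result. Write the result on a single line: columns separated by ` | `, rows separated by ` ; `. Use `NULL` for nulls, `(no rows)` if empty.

Inner query: departments.id where budget >= 397.
Outer: keep employees rows whose dept_id is not in that set.
Inner query → {1, 2, 5, 15}

5 | Ravi ; 20 | Pia ; 21 | Owen ; 24 | Hank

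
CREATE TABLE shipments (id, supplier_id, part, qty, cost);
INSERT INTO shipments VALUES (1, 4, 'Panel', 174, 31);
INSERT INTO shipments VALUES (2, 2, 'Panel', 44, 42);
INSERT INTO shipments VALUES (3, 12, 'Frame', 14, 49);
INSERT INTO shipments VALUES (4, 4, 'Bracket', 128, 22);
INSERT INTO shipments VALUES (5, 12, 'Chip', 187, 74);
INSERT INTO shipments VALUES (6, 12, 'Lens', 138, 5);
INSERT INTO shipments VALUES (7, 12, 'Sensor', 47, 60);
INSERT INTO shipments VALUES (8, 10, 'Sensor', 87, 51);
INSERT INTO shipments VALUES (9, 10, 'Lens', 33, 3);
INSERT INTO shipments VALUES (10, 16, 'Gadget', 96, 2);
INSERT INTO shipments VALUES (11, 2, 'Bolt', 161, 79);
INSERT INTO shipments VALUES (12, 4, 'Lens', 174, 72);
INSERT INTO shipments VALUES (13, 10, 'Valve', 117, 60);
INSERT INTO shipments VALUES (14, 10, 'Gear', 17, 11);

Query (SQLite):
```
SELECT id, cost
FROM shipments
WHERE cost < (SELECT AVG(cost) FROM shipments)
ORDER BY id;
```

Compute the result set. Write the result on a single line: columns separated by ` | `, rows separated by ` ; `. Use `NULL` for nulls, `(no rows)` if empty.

Scalar subquery: AVG(cost) over all shipments rows = 40.071429 (≈; comparison uses full precision).
Keep rows where cost < that value.

1 | 31 ; 4 | 22 ; 6 | 5 ; 9 | 3 ; 10 | 2 ; 14 | 11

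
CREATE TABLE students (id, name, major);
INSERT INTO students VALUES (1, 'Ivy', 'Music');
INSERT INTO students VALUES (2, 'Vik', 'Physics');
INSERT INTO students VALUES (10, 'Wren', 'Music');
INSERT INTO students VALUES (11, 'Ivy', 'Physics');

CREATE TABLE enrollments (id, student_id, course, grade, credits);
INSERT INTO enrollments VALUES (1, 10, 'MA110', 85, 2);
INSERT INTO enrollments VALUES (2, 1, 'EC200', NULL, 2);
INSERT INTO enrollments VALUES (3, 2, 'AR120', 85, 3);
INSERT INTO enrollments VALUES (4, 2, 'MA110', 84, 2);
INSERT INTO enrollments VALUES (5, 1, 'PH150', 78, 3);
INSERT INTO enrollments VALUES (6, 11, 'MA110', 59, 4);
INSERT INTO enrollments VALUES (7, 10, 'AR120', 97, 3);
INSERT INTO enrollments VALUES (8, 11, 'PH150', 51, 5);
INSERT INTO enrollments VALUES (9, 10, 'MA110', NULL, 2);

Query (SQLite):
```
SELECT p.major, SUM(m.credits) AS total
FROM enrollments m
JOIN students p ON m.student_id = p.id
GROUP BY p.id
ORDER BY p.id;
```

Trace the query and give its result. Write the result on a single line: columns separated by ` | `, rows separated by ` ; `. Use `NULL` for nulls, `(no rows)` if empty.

Join each enrollments row to its students via student_id.
Group joined rows by students.id; compute SUM(m.credits) per group.
  1: ids {2, 5} → SUM(m.credits)=5
  2: ids {3, 4} → SUM(m.credits)=5
  10: ids {1, 7, 9} → SUM(m.credits)=7
  11: ids {6, 8} → SUM(m.credits)=9

Music | 5 ; Physics | 5 ; Music | 7 ; Physics | 9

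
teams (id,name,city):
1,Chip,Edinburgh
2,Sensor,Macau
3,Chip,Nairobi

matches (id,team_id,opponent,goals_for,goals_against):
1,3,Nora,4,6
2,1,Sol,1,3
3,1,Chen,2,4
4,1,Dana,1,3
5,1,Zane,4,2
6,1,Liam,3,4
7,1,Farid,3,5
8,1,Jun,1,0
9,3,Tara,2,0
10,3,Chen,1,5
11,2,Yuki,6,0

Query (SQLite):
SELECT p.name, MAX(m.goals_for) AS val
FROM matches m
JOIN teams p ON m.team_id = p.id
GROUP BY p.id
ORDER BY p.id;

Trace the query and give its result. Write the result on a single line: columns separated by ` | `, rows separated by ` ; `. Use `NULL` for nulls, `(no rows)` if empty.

Chip | 4 ; Sensor | 6 ; Chip | 4

Join each matches row to its teams via team_id.
Group joined rows by teams.id; compute MAX(m.goals_for) per group.
  1: ids {2, 3, 4, 5, 6, 7, 8} → MAX(m.goals_for)=4
  2: ids {11} → MAX(m.goals_for)=6
  3: ids {1, 9, 10} → MAX(m.goals_for)=4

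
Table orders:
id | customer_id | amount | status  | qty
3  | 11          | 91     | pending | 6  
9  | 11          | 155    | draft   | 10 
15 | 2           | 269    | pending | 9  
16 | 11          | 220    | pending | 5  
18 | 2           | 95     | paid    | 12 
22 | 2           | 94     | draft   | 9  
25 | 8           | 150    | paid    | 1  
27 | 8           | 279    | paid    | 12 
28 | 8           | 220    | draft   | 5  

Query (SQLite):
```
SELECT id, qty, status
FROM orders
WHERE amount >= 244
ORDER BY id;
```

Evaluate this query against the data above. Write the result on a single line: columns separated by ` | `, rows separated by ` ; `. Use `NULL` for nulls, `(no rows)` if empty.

amount >= 244: ids {15, 27}

15 | 9 | pending ; 27 | 12 | paid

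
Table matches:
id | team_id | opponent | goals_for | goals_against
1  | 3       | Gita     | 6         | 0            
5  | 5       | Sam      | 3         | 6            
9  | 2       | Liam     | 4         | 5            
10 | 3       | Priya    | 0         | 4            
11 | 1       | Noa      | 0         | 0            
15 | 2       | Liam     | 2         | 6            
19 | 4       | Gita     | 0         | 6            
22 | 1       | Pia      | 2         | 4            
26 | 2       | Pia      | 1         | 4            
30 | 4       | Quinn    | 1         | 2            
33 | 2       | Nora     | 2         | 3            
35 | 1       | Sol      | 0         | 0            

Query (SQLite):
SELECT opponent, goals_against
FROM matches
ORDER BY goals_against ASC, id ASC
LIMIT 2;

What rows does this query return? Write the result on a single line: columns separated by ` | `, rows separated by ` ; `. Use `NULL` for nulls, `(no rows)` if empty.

Gita | 0 ; Noa | 0

Sort by goals_against asc, tiebreak id asc: (0, id=1), (0, id=11), (0, id=35), (2, id=30), (3, id=33) …. Take first 2.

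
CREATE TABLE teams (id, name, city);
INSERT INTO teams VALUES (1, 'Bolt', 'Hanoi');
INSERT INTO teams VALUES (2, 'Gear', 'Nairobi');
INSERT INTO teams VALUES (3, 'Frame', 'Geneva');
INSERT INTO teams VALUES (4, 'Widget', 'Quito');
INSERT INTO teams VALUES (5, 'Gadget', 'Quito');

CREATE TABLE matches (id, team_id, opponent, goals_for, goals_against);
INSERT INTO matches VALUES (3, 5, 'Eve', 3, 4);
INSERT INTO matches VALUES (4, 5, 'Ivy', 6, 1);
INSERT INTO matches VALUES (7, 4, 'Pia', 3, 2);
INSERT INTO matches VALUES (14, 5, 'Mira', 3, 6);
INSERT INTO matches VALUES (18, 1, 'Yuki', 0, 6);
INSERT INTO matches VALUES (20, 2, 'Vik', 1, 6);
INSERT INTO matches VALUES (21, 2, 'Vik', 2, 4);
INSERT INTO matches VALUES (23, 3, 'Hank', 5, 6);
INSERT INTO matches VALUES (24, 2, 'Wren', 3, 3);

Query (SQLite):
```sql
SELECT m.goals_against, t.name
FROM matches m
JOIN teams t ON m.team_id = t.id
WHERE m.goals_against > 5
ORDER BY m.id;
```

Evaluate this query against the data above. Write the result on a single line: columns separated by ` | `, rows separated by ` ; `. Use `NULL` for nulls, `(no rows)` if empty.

6 | Gadget ; 6 | Bolt ; 6 | Gear ; 6 | Frame

Each matches row matches the teams row where team_id = teams.id.
Then keep rows with m.goals_against > 5.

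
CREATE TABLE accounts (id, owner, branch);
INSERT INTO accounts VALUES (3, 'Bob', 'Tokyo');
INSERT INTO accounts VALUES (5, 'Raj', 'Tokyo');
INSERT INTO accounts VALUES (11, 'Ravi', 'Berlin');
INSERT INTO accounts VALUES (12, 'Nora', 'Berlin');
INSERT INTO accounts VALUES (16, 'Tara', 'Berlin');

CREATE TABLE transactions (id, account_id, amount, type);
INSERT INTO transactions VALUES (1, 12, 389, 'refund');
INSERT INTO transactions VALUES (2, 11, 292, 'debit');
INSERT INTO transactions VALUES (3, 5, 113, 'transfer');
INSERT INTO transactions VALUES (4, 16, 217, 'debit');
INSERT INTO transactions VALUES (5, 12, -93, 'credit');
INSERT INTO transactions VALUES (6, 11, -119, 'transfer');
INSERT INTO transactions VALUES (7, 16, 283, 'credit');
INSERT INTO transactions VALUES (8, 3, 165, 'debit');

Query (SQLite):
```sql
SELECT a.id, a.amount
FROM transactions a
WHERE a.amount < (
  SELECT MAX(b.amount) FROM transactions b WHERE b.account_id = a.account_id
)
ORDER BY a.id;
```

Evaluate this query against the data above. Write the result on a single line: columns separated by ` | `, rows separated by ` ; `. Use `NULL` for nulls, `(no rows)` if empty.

For each transactions row a, compute MAX(amount) over rows sharing a.account_id.
Keep row a if a.amount < that per-group MAX.
  account_id=3: MAX(amount) = 165
  account_id=5: MAX(amount) = 113
  account_id=11: MAX(amount) = 292
  account_id=12: MAX(amount) = 389
  account_id=16: MAX(amount) = 283

4 | 217 ; 5 | -93 ; 6 | -119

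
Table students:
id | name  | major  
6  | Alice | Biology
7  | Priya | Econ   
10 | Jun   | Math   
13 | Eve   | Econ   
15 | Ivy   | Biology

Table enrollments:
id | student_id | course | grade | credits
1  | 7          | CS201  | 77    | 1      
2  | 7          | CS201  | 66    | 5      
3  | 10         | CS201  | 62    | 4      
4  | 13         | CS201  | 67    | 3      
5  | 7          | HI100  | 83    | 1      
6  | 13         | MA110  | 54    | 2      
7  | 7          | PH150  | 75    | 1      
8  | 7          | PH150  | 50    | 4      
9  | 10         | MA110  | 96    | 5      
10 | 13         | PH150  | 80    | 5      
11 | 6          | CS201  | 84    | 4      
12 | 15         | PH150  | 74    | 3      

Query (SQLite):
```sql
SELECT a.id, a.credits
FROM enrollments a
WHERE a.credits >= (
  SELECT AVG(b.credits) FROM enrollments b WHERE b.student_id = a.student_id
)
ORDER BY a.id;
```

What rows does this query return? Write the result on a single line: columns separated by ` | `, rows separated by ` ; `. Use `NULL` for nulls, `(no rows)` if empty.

2 | 5 ; 8 | 4 ; 9 | 5 ; 10 | 5 ; 11 | 4 ; 12 | 3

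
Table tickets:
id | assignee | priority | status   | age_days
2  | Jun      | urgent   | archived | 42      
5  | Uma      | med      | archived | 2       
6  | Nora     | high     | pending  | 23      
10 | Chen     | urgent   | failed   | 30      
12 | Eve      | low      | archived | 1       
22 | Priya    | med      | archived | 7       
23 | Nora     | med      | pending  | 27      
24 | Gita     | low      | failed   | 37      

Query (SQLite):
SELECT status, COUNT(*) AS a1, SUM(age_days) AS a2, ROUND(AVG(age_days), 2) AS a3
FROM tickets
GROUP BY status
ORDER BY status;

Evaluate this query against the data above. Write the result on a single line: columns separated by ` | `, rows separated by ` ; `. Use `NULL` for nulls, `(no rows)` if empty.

Group tickets by status.
Per group compute: COUNT(*), SUM(age_days), ROUND(AVG(age_days), 2).
  archived: ids {2, 5, 12, 22} → COUNT(*)=4, SUM(age_days)=52, ROUND(AVG(age_days), 2)=13
  failed: ids {10, 24} → COUNT(*)=2, SUM(age_days)=67, ROUND(AVG(age_days), 2)=33.5
  pending: ids {6, 23} → COUNT(*)=2, SUM(age_days)=50, ROUND(AVG(age_days), 2)=25

archived | 4 | 52 | 13 ; failed | 2 | 67 | 33.5 ; pending | 2 | 50 | 25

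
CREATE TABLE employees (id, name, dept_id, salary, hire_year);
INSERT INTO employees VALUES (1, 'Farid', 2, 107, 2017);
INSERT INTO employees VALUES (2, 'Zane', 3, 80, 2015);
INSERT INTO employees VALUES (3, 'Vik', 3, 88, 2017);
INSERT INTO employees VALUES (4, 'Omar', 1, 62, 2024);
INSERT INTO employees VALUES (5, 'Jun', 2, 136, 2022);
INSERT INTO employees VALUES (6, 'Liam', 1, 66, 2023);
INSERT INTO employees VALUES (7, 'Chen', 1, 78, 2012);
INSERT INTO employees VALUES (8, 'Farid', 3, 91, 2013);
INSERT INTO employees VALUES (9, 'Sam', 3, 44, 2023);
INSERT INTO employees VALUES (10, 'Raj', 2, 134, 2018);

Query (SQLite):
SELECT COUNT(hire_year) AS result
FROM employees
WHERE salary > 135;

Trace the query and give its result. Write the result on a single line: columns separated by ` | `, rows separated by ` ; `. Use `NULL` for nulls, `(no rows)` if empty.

1

Rows where salary > 135 → hire_year values: [2022].
COUNT(hire_year) counts non-NULL values → 1.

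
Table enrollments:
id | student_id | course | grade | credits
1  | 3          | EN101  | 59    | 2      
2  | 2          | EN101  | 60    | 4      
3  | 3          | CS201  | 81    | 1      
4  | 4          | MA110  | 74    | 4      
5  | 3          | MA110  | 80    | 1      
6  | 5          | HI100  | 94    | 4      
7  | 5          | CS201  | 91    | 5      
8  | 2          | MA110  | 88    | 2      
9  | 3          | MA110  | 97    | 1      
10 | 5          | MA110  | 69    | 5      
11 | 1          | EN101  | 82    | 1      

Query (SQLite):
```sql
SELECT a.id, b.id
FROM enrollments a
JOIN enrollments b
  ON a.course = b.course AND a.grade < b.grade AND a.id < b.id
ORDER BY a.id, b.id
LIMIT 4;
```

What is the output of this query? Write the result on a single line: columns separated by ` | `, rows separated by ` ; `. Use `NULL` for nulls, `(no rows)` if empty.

Pairs (a,b) with same course, a.grade < b.grade, a.id < b.id.
course groups: CS201:{3,7} EN101:{1,2,11} HI100:{6} MA110:{4,5,8,9,10}
Ordered by (a.id, b.id); first 4.

1 | 2 ; 1 | 11 ; 2 | 11 ; 3 | 7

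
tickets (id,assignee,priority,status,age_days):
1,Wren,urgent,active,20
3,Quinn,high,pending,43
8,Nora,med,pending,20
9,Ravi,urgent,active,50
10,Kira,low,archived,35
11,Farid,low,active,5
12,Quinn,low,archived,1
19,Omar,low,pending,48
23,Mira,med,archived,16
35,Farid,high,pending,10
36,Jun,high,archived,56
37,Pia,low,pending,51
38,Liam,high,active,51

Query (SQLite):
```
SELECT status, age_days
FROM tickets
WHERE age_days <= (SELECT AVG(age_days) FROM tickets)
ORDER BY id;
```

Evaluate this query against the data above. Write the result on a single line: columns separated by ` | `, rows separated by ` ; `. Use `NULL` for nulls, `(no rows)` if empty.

active | 20 ; pending | 20 ; active | 5 ; archived | 1 ; archived | 16 ; pending | 10

Scalar subquery: AVG(age_days) over all tickets rows = 31.230769 (≈; comparison uses full precision).
Keep rows where age_days <= that value.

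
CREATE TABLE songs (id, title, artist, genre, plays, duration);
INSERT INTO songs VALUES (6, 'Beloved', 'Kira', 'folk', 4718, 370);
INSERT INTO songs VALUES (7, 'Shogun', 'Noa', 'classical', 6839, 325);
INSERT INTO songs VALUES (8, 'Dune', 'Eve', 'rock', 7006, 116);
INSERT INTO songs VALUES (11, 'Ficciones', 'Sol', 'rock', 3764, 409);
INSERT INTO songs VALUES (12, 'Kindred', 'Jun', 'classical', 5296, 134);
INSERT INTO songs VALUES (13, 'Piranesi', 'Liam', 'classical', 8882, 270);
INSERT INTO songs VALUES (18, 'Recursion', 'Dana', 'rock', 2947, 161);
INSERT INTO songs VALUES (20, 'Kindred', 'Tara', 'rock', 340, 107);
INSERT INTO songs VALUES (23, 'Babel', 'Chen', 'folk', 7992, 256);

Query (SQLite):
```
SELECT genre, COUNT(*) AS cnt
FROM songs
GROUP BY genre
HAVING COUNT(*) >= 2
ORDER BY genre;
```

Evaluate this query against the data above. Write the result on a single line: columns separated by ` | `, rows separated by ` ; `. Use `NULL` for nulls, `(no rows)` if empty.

classical | 3 ; folk | 2 ; rock | 4

Partition songs by genre; compute COUNT(*) within each group.
HAVING: keep groups with count ≥ 2.
  classical: ids {7, 12, 13} → COUNT(*)=3
  folk: ids {6, 23} → COUNT(*)=2
  rock: ids {8, 11, 18, 20} → COUNT(*)=4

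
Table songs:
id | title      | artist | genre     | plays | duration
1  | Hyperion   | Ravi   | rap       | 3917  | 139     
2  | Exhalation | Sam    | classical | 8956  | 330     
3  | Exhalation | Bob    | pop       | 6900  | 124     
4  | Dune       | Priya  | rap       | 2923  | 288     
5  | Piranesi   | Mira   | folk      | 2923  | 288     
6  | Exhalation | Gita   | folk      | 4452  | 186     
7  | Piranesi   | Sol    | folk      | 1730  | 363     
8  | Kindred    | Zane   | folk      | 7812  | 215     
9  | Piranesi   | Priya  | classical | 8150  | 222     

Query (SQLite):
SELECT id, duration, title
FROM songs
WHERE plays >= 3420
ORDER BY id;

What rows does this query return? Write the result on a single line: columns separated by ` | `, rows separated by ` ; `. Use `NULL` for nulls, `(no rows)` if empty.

plays >= 3420: ids {1, 2, 3, 6, 8, 9}

1 | 139 | Hyperion ; 2 | 330 | Exhalation ; 3 | 124 | Exhalation ; 6 | 186 | Exhalation ; 8 | 215 | Kindred ; 9 | 222 | Piranesi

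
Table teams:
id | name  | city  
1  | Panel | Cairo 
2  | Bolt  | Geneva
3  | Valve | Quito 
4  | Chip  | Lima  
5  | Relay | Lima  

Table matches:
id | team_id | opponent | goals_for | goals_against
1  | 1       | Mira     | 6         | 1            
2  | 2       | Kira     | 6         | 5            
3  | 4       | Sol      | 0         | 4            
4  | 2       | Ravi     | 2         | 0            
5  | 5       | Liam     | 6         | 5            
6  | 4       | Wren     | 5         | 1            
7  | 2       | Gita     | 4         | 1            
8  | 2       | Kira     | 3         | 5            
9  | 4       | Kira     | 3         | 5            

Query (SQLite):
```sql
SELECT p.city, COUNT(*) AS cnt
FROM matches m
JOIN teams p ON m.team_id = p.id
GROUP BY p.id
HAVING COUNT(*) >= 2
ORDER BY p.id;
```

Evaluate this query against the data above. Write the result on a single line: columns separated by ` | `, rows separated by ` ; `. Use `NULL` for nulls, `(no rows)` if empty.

Join each matches row to its teams via team_id.
Group joined rows by teams.id; compute COUNT(*) per group.
HAVING: keep groups with count ≥ 2.
  1: ids {1} → COUNT(*)=1
  2: ids {2, 4, 7, 8} → COUNT(*)=4
  4: ids {3, 6, 9} → COUNT(*)=3
  5: ids {5} → COUNT(*)=1

Geneva | 4 ; Lima | 3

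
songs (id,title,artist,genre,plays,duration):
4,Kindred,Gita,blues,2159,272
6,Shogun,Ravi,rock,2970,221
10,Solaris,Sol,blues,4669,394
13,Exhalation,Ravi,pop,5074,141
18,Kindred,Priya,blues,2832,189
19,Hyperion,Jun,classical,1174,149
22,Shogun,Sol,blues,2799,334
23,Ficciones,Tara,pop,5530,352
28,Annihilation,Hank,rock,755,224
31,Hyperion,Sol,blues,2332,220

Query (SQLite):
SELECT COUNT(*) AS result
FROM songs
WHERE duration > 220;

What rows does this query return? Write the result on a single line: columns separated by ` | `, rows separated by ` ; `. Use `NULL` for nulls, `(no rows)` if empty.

6

Rows where duration > 220 → plays values: [2159, 2970, 4669, 2799, 5530, 755].
COUNT(*) counts rows → 6.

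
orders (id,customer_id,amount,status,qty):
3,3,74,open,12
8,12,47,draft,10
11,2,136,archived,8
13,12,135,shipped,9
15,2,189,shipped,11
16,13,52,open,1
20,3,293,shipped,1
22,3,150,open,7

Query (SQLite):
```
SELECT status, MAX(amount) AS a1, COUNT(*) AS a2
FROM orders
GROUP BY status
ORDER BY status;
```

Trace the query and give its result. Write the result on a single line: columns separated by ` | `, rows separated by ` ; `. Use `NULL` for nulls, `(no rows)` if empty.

archived | 136 | 1 ; draft | 47 | 1 ; open | 150 | 3 ; shipped | 293 | 3

Group orders by status.
Per group compute: MAX(amount), COUNT(*).
  archived: ids {11} → MAX(amount)=136, COUNT(*)=1
  draft: ids {8} → MAX(amount)=47, COUNT(*)=1
  open: ids {3, 16, 22} → MAX(amount)=150, COUNT(*)=3
  shipped: ids {13, 15, 20} → MAX(amount)=293, COUNT(*)=3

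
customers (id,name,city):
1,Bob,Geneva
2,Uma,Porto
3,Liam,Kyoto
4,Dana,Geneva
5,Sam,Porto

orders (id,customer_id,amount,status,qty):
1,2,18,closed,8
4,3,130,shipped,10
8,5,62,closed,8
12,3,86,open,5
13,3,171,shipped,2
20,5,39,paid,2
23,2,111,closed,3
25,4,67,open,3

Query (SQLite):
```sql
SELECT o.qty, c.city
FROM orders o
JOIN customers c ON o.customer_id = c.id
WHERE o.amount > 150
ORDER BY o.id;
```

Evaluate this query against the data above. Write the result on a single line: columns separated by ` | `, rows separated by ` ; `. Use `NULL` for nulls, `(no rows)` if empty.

Each orders row matches the customers row where customer_id = customers.id.
Then keep rows with o.amount > 150.

2 | Kyoto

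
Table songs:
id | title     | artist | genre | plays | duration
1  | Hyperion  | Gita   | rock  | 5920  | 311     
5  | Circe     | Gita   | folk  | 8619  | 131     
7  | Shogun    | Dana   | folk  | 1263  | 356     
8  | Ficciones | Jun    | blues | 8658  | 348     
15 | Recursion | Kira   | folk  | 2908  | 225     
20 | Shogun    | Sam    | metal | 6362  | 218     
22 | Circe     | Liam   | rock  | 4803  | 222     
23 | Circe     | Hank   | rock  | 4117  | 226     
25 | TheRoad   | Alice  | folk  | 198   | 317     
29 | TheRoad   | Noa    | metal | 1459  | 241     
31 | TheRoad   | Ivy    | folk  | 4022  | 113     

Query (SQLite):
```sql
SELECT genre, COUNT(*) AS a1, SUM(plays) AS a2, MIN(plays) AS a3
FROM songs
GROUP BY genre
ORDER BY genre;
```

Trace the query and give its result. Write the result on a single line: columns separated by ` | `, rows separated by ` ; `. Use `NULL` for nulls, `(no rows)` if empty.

blues | 1 | 8658 | 8658 ; folk | 5 | 17010 | 198 ; metal | 2 | 7821 | 1459 ; rock | 3 | 14840 | 4117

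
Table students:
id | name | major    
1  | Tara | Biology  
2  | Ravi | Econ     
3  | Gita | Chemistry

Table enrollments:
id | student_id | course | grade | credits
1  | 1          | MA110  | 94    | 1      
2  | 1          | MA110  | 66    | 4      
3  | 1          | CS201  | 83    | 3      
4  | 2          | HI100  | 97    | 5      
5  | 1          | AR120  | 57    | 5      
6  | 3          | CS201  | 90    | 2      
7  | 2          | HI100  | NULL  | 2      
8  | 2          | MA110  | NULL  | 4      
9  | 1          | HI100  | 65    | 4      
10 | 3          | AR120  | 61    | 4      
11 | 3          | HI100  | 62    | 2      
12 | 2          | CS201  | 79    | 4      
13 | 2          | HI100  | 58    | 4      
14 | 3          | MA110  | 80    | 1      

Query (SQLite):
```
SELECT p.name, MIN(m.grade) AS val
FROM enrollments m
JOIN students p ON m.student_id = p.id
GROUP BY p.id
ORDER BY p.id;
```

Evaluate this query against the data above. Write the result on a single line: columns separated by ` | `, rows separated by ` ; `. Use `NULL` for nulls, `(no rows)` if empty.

Tara | 57 ; Ravi | 58 ; Gita | 61

Join each enrollments row to its students via student_id.
Group joined rows by students.id; compute MIN(m.grade) per group.
  1: ids {1, 2, 3, 5, 9} → MIN(m.grade)=57
  2: ids {4, 7, 8, 12, 13} → MIN(m.grade)=58
  3: ids {6, 10, 11, 14} → MIN(m.grade)=61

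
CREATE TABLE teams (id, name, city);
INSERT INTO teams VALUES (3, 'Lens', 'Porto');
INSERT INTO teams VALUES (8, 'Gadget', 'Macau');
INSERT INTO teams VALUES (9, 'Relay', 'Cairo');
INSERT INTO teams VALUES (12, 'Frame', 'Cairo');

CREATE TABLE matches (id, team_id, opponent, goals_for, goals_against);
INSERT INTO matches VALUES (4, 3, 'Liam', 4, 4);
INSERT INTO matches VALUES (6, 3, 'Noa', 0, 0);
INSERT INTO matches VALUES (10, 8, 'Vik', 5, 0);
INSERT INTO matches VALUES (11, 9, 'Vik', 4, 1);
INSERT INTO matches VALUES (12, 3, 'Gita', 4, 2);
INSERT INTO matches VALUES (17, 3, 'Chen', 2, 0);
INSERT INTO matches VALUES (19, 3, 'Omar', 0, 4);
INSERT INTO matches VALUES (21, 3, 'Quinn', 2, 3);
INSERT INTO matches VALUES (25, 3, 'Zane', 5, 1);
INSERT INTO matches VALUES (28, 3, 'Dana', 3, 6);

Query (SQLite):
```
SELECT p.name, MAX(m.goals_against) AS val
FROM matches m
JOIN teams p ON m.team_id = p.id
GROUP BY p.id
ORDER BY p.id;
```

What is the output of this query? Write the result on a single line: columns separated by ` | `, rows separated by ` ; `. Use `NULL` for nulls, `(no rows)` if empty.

Lens | 6 ; Gadget | 0 ; Relay | 1

Join each matches row to its teams via team_id.
Group joined rows by teams.id; compute MAX(m.goals_against) per group.
  3: ids {4, 6, 12, 17, 19, 21, 25, 28} → MAX(m.goals_against)=6
  8: ids {10} → MAX(m.goals_against)=0
  9: ids {11} → MAX(m.goals_against)=1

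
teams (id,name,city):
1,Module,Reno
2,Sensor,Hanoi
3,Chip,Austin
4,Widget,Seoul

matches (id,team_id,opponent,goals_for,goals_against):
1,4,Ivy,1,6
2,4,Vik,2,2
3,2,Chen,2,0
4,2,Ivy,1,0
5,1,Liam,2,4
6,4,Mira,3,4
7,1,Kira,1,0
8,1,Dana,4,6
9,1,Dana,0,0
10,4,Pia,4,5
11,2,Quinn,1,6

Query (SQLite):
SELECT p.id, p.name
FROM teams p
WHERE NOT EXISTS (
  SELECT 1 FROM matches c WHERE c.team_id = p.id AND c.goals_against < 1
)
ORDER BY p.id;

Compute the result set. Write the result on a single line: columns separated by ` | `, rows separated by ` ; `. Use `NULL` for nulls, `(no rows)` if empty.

3 | Chip ; 4 | Widget

For each teams row, check whether any matches with matching team_id has goals_against < 1.
Keep rows where that is false.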